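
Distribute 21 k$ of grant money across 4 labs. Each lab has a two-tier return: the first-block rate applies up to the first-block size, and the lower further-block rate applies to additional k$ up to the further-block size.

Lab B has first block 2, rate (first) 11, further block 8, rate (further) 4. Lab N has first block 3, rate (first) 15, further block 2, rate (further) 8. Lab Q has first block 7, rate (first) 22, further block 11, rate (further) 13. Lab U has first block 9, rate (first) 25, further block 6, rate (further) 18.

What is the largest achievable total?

Treat each block as its own option and order by rate: Lab U/tier1 25 > Lab Q/tier1 22 > Lab U/tier2 18 > Lab N/tier1 15 > Lab Q/tier2 13 > Lab B/tier1 11 > Lab N/tier2 8 > Lab B/tier2 4.
Lab U/tier1 (25): +9 ; 12 left.
Lab Q/tier1 (22): +7 ; 5 left.
5 remain; put them into Lab U tier2 at 18.
Total = 25×9 + 22×7 + 18×5 = 469.

469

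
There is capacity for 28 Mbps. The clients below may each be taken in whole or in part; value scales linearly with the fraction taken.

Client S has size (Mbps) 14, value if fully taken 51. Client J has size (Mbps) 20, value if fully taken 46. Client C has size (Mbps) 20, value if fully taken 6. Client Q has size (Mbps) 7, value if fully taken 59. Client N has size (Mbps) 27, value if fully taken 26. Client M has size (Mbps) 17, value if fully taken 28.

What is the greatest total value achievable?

126.1

Best value per unit of size first: Client Q 59/7≈8.43, Client S 51/14≈3.64, Client J 46/20≈2.3, Client M 28/17≈1.65, Client N 26/27≈0.963, Client C 6/20≈0.3.
Client Q: take in full, 7 Mbps for value 59 → 21 left.
All 14 Mbps of Client S fit (value 51) → 7 remain.
Only 7 Mbps remain; take 7/20 of Client J for value 46×7/20 = 16.1.
Total value = 126.1.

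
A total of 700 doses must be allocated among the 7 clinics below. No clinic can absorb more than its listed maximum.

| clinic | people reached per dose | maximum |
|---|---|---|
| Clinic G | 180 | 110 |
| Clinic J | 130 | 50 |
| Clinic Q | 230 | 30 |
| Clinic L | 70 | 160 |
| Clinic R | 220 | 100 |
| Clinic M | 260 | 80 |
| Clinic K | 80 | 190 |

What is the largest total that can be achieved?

101000

Rank by people reached per dose: Clinic M 260 > Clinic Q 230 > Clinic R 220 > Clinic G 180 > Clinic J 130 > Clinic K 80 > Clinic L 70.
Clinic M takes 80 to reach its cap of 80 ; 620 left.
Clinic Q: +30 to 30 (cap) ; 590 left.
Give Clinic R 100 to hit its cap of 100 ; 490 left.
Give Clinic G 110 to hit its cap of 110 ; 380 left.
Clinic J: +50 to 50 (cap) ; 330 left.
Clinic K takes 190 to reach its cap of 190 ; 140 left.
Clinic L: +140 (room for 160) → 140. Pool exhausted.
Total = 180×110 + 130×50 + 230×30 + 70×140 + 220×100 + 260×80 + 80×190 = 101000.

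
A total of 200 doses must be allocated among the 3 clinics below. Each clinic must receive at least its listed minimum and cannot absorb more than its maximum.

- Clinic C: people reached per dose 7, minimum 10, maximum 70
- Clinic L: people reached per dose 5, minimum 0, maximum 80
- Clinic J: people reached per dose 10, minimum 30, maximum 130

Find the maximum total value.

Meeting every minimum uses 10+0+30 = 40 doses, leaving 160.
Order the clinics by people reached per dose: Clinic J 10 > Clinic C 7 > Clinic L 5.
Clinic J takes 100 more to reach its cap of 130 → 60 left.
Clinic C takes 60 more to reach its cap of 70 → 0 left.
Total = 7×70 + 10×130 = 1790.

1790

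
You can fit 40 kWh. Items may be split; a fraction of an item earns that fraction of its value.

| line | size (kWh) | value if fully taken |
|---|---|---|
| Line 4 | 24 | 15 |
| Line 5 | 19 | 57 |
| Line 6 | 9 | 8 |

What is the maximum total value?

Rank by value-to-size ratio: Line 5 57/19≈3, Line 6 8/9≈0.889, Line 4 15/24≈0.625.
Take all of Line 5 (19 kWh, value 57) ; 21 kWh left.
Take all of Line 6 (9 kWh, value 8) ; 12 kWh left.
12 kWh left: a 12/24 share of Line 4 gives 15×12/24 = 7.5.
Total value = 72.5.

72.5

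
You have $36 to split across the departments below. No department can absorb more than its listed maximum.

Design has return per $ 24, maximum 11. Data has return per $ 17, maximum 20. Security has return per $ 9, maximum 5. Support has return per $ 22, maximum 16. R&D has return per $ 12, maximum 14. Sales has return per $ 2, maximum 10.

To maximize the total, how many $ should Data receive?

9

Highest return per $ first: Design 24 > Support 22 > Data 17 > R&D 12 > Security 9 > Sales 2.
Design takes 11 to reach its cap of 11 ; 25 left.
Give Support 16 to hit its cap of 16 ; 9 left.
Data has room for 20 but only 9 remain, so it gets 9.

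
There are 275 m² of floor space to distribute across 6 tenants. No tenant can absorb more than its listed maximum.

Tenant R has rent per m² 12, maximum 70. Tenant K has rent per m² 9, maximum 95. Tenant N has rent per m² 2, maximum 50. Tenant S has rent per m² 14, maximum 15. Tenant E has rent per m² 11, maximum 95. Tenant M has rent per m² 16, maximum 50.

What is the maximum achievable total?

Order the tenants by rent per m²: Tenant M 16 > Tenant S 14 > Tenant R 12 > Tenant E 11 > Tenant K 9 > Tenant N 2.
Give Tenant M 50 to hit its cap of 50 — 225 left.
Tenant S takes 15 to reach its cap of 15 — 210 left.
Tenant R: +70 to 70 (cap) — 140 left.
Tenant E: +95 to 95 (cap) — 45 left.
Only 45 left; Tenant K takes them to reach 45.
Total = 12×70 + 9×45 + 14×15 + 11×95 + 16×50 = 3300.

3300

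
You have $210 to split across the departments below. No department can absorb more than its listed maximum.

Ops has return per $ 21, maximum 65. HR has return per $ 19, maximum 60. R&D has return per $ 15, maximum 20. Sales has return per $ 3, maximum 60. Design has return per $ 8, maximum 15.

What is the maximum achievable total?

Rank by return per $: Ops 21 > HR 19 > R&D 15 > Design 8 > Sales 3.
Give Ops 65 to hit its cap of 65 — 145 left.
HR takes 60 to reach its cap of 60 — 85 left.
Give R&D 20 to hit its cap of 20 — 65 left.
Design: +15 to 15 (cap) — 50 left.
Sales has room for 60 but only 50 remain, so it gets 50.
Total = 21×65 + 19×60 + 15×20 + 3×50 + 8×15 = 3075.

3075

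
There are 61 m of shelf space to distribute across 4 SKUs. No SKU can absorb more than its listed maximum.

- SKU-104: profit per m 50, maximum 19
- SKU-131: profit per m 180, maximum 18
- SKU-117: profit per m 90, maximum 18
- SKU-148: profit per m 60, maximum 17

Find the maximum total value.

Highest profit per m first: SKU-131 180 > SKU-117 90 > SKU-148 60 > SKU-104 50.
Give SKU-131 18 to hit its cap of 18 → 43 left.
Give SKU-117 18 to hit its cap of 18 → 25 left.
SKU-148: +17 to 17 (cap) → 8 left.
Only 8 left; SKU-104 takes them to reach 8.
Total = 50×8 + 180×18 + 90×18 + 60×17 = 6280.

6280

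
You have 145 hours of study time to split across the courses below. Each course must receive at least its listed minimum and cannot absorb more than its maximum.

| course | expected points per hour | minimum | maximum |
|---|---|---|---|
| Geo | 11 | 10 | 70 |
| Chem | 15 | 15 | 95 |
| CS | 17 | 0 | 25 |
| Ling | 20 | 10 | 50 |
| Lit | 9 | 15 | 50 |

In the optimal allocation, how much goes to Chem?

45

Meeting every minimum uses 10+15+0+10+15 = 50 hours, leaving 95.
Order the courses by expected points per hour: Ling 20 > CS 17 > Chem 15 > Geo 11 > Lit 9.
Ling takes 40 more to reach its cap of 50 → 55 left.
CS: +25 to 25 (cap) → 30 left.
Chem: +30 (room for 80) → 45. Pool exhausted.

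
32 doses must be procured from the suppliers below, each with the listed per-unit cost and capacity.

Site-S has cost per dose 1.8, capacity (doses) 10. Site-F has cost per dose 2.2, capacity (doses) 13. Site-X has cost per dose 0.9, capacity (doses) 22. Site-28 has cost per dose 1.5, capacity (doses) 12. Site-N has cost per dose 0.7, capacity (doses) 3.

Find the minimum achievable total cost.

Cheapest first:
Take 3 from Site-N at 0.7 ; need 29 more.
Site-X at 0.9: take all 22 doses ; 7 still needed.
Site-28 (1.5): take the remaining 7 ; done.
Site-S, Site-F: unused.
Cost = 3×0.7 + 22×0.9 + 7×1.5 = 32.4.

32.4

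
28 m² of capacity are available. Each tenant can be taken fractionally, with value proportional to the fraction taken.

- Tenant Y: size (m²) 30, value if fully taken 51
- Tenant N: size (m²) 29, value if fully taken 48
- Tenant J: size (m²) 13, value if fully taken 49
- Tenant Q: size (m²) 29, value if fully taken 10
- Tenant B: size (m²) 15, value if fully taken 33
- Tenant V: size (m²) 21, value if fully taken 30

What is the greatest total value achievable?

82

Best value per unit of size first: Tenant J 49/13≈3.77, Tenant B 33/15≈2.2, Tenant Y 51/30≈1.7, Tenant N 48/29≈1.66, Tenant V 30/21≈1.43, Tenant Q 10/29≈0.345.
Tenant J: take in full, 13 m² for value 49 → 15 left.
Take all of Tenant B (15 m², value 33) → 0 m² left.
Total value = 82.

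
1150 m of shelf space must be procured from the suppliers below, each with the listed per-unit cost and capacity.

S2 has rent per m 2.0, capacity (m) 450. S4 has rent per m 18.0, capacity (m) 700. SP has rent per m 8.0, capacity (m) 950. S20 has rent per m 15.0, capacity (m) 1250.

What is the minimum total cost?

6500

Cheapest first:
S2 (2.0): use full 450 → 700 m to go.
SP at 8.0: take 700 of its 950 → requirement met.
S20, S4: unused.
Cost = 450×2.0 + 700×8.0 = 6500.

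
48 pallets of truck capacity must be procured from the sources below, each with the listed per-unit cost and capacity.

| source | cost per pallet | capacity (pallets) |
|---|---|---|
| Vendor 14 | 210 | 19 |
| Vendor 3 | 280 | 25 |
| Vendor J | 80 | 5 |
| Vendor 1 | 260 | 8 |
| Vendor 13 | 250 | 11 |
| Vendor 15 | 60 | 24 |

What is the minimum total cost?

5830

Cheapest first:
Vendor 15 (60): use full 24 — 24 pallets to go.
Take 5 from Vendor J at 80 — need 19 more.
Vendor 14 (210): use full 19 — 0 pallets to go.
Vendor 13, Vendor 1, Vendor 3: unused.
Cost = 24×60 + 5×80 + 19×210 = 5830.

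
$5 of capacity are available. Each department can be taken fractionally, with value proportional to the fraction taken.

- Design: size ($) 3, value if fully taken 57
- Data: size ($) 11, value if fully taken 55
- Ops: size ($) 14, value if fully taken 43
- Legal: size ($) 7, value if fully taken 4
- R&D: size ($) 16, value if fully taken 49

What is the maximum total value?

67

Sort by value density: Design 57/3≈19, Data 55/11≈5, Ops 43/14≈3.07, R&D 49/16≈3.06, Legal 4/7≈0.571.
Design: take in full, 3 $ for value 57 ; 2 left.
Only 2 $ remain; take 2/11 of Data for value 55×2/11 = 10.
Total value = 67.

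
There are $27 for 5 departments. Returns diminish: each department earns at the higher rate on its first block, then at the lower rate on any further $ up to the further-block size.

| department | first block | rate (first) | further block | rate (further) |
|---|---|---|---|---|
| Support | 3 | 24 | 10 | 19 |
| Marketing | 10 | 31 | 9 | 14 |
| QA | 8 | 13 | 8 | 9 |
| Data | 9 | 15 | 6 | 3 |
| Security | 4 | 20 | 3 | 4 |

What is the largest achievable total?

652

Treat each block as its own option and order by rate: Marketing/T1 31 > Support/T1 24 > Security/T1 20 > Support/T2 19 > Data/T1 15 > Marketing/T2 14 > QA/T1 13 > QA/T2 9 > Security/T2 4 > Data/T2 3.
Marketing/T1 (31): +10 ; 17 left.
Support T1 at 24: fill all 3 ; 14 left.
Fill Security T1 block (4 at 20) ; 10 left.
Support/T2 (19): +10 ; 0 left.
Total = 31×10 + 24×3 + 20×4 + 19×10 = 652.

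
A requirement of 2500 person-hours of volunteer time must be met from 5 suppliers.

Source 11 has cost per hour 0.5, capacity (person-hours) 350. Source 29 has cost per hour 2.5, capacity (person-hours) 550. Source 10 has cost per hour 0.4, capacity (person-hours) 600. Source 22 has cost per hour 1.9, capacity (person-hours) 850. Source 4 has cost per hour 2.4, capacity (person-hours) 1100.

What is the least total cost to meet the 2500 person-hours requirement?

Fill from the cheapest supplier first.
Take 600 from Source 10 at 0.4 — need 1900 more.
Take 350 from Source 11 at 0.5 — need 1550 more.
Source 22 at 1.9: take all 850 person-hours — 700 still needed.
Take 700 from Source 4 at 2.4 to finish.
Source 29: unused.
Cost = 600×0.4 + 350×0.5 + 850×1.9 + 700×2.4 = 3710.

3710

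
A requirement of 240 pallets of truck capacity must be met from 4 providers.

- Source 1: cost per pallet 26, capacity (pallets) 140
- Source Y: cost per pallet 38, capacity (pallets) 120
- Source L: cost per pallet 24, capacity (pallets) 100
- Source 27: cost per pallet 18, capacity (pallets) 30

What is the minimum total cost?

Use providers in increasing cost order.
Take 30 from Source 27 at 18 ; need 210 more.
Source L (24): use full 100 ; 110 pallets to go.
Source 1 at 26: take 110 of its 140 ; requirement met.
Source Y: unused.
Cost = 30×18 + 100×24 + 110×26 = 5800.

5800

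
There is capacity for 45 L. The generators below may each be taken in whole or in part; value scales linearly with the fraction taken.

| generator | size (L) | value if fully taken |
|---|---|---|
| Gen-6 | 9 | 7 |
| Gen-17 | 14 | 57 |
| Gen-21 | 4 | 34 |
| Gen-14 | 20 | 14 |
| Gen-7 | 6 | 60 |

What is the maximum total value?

Best value per unit of size first: Gen-7 60/6≈10, Gen-21 34/4≈8.5, Gen-17 57/14≈4.07, Gen-6 7/9≈0.778, Gen-14 14/20≈0.7.
All 6 L of Gen-7 fit (value 60) ; 39 remain.
All 4 L of Gen-21 fit (value 34) ; 35 remain.
All 14 L of Gen-17 fit (value 57) ; 21 remain.
All 9 L of Gen-6 fit (value 7) ; 12 remain.
Fill the last 12 L with part of Gen-14: 12/20 of it earns 8.4.
Total value = 166.4.

166.4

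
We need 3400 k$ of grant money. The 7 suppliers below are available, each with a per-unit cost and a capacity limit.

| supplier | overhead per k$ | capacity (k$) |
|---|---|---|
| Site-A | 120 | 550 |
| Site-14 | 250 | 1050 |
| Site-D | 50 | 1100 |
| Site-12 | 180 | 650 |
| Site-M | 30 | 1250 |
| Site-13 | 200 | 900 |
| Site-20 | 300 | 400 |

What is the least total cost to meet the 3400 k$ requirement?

248500

Fill from the cheapest supplier first.
Site-M (30): use full 1250 — 2150 k$ to go.
Site-D at 50: take all 1100 k$ — 1050 still needed.
Take 550 from Site-A at 120 — need 500 more.
Site-12 (180): take the remaining 500 — done.
Site-13, Site-14, Site-20: unused.
Cost = 1250×30 + 1100×50 + 550×120 + 500×180 = 248500.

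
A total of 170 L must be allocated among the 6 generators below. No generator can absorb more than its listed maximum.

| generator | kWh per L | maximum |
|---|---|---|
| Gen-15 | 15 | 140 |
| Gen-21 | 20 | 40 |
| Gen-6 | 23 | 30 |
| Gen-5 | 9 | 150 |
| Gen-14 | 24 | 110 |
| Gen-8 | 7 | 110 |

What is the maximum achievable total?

Highest kWh per L first: Gen-14 24 > Gen-6 23 > Gen-21 20 > Gen-15 15 > Gen-5 9 > Gen-8 7.
Gen-14 takes 110 to reach its cap of 110 ; 60 left.
Gen-6 takes 30 to reach its cap of 30 ; 30 left.
Gen-21 has room for 40 but only 30 remain, so it gets 30.
Total = 20×30 + 23×30 + 24×110 = 3930.

3930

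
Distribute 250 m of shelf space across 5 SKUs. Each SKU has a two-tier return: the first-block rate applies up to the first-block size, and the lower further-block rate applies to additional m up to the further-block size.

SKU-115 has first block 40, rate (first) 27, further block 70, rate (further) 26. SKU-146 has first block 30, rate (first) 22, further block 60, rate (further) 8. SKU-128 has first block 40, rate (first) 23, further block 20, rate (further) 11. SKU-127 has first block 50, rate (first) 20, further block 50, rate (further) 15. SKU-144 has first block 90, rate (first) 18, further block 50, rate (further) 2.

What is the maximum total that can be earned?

5840

Order all 10 blocks by rate: SKU-115/tier1 27 > SKU-115/tier2 26 > SKU-128/tier1 23 > SKU-146/tier1 22 > SKU-127/tier1 20 > SKU-144/tier1 18 > SKU-127/tier2 15 > SKU-128/tier2 11 > SKU-146/tier2 8 > SKU-144/tier2 2.
SKU-115 tier1 at 27: fill all 40 — 210 left.
Fill SKU-115 tier2 block (70 at 26) — 140 left.
SKU-128/tier1 (23): +40 — 100 left.
SKU-146 tier1 at 22: fill all 30 — 70 left.
Fill SKU-127 tier1 block (50 at 20) — 20 left.
SKU-144 tier1 at 18: only 20 left, fill 20.
Total = 27×40 + 26×70 + 23×40 + 22×30 + 20×50 + 18×20 = 5840.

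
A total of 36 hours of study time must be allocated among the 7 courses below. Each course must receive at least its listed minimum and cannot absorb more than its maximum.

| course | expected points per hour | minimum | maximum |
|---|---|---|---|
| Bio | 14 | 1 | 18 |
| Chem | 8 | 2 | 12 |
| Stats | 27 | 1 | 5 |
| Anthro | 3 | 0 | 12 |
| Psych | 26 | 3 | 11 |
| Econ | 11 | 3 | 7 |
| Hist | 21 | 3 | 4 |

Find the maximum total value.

Meeting every minimum uses 1+2+1+0+3+3+3 = 13 hours, leaving 23.
Order the courses by expected points per hour: Stats 27 > Psych 26 > Hist 21 > Bio 14 > Econ 11 > Chem 8 > Anthro 3.
Stats takes 4 more to reach its cap of 5 → 19 left.
Psych takes 8 more to reach its cap of 11 → 11 left.
Hist: +1 to 4 (cap) → 10 left.
Only 10 left; Bio takes them to reach 11.
Total = 14×11 + 8×2 + 27×5 + 26×11 + 11×3 + 21×4 = 708.

708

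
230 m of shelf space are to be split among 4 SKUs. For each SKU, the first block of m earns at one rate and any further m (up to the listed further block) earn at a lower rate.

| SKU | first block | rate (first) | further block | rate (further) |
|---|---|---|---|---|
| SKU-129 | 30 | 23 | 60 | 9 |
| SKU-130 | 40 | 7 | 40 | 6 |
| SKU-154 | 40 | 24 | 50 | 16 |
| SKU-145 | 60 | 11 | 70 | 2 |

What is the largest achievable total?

3560

Order all 8 blocks by rate: SKU-154/first 24 > SKU-129/first 23 > SKU-154/second 16 > SKU-145/first 11 > SKU-129/second 9 > SKU-130/first 7 > SKU-130/second 6 > SKU-145/second 2.
SKU-154 first at 24: fill all 40 ; 190 left.
Fill SKU-129 first block (30 at 23) ; 160 left.
SKU-154/second (16): +50 ; 110 left.
SKU-145/first (11): +60 ; 50 left.
SKU-129/second: +50 of 60 at 9; pool empty.
Total = 24×40 + 23×30 + 16×50 + 11×60 + 9×50 = 3560.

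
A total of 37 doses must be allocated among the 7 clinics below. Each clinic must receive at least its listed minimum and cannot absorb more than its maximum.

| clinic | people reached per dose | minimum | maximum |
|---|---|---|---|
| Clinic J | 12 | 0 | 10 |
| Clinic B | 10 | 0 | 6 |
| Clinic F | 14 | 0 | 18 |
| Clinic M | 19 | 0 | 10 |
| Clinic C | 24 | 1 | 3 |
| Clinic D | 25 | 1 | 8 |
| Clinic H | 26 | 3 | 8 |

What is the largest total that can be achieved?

Meeting every minimum uses 0+0+0+0+1+1+3 = 5 doses, leaving 32.
Highest people reached per dose first: Clinic H 26 > Clinic D 25 > Clinic C 24 > Clinic M 19 > Clinic F 14 > Clinic J 12 > Clinic B 10.
Give Clinic H 5 more to hit its cap of 8 — 27 left.
Clinic D takes 7 more to reach its cap of 8 — 20 left.
Give Clinic C 2 more to hit its cap of 3 — 18 left.
Clinic M takes 10 more to reach its cap of 10 — 8 left.
Only 8 left; Clinic F takes them to reach 8.
Total = 14×8 + 19×10 + 24×3 + 25×8 + 26×8 = 782.

782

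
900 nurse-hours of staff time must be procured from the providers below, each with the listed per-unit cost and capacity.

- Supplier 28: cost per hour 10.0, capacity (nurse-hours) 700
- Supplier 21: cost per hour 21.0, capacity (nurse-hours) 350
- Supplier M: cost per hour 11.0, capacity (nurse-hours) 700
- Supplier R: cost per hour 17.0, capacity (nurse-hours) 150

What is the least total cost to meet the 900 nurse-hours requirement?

9200

Cheapest first:
Take 700 from Supplier 28 at 10.0 → need 200 more.
Take 200 from Supplier M at 11.0 to finish.
Supplier R, Supplier 21: unused.
Cost = 700×10.0 + 200×11.0 = 9200.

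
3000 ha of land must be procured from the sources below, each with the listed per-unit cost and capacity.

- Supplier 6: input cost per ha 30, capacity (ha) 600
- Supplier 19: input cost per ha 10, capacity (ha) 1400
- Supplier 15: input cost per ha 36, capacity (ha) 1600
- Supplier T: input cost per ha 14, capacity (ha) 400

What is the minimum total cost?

Fill from the cheapest source first.
Supplier 19 (10): use full 1400 ; 1600 ha to go.
Supplier T at 14: take all 400 ha ; 1200 still needed.
Take 600 from Supplier 6 at 30 ; need 600 more.
Supplier 15 at 36: take 600 of its 1600 ; requirement met.
Cost = 1400×10 + 400×14 + 600×30 + 600×36 = 59200.

59200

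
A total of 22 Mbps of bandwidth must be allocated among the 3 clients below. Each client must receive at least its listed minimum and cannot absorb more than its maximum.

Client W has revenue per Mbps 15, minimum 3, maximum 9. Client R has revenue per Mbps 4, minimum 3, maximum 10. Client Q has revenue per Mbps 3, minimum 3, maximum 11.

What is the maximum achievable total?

Meeting every minimum uses 3+3+3 = 9 Mbps, leaving 13.
Rank by revenue per Mbps: Client W 15 > Client R 4 > Client Q 3.
Client W: +6 to 9 (cap) ; 7 left.
Client R: +7 to 10 (cap) ; 0 left.
Total = 15×9 + 4×10 + 3×3 = 184.

184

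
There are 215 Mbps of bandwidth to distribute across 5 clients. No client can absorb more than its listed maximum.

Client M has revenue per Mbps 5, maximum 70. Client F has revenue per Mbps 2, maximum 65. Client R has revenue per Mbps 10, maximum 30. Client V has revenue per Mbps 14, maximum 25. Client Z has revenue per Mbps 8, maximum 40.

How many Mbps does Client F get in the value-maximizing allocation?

50

Rank by revenue per Mbps: Client V 14 > Client R 10 > Client Z 8 > Client M 5 > Client F 2.
Client V takes 25 to reach its cap of 25 — 190 left.
Client R: +30 to 30 (cap) — 160 left.
Client Z: +40 to 40 (cap) — 120 left.
Give Client M 70 to hit its cap of 70 — 50 left.
Client F has room for 65 but only 50 remain, so it gets 50.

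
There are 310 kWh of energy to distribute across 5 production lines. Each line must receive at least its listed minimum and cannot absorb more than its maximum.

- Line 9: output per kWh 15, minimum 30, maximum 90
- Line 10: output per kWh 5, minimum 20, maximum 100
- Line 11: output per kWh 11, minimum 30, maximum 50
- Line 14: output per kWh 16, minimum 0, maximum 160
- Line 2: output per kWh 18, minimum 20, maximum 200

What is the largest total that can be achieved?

Meeting every minimum uses 30+20+30+0+20 = 100 kWh, leaving 210.
Rank by output per kWh: Line 2 18 > Line 14 16 > Line 9 15 > Line 11 11 > Line 10 5.
Line 2: +180 to 200 (cap) → 30 left.
Only 30 left; Line 14 takes them to reach 30.
Total = 15×30 + 5×20 + 11×30 + 16×30 + 18×200 = 4960.

4960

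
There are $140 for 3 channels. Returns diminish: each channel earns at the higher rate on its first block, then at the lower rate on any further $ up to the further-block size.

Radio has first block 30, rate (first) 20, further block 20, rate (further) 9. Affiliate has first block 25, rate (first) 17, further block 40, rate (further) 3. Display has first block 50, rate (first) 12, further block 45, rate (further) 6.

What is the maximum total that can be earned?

1895

Treat each block as its own option and order by rate: Radio/tier1 20 > Affiliate/tier1 17 > Display/tier1 12 > Radio/tier2 9 > Display/tier2 6 > Affiliate/tier2 3.
Radio tier1 at 20: fill all 30 → 110 left.
Affiliate tier1 at 17: fill all 25 → 85 left.
Display/tier1 (12): +50 → 35 left.
Radio tier2 at 9: fill all 20 → 15 left.
Display/tier2: +15 of 45 at 6; pool empty.
Total = 20×30 + 17×25 + 12×50 + 9×20 + 6×15 = 1895.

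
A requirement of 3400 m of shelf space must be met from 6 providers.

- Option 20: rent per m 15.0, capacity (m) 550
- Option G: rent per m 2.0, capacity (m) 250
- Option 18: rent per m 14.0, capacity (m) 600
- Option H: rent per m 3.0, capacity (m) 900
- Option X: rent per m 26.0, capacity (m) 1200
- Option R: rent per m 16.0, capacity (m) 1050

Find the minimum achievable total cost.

Fill from the cheapest provider first.
Option G at 2.0: take all 250 m ; 3150 still needed.
Option H at 3.0: take all 900 m ; 2250 still needed.
Take 600 from Option 18 at 14.0 ; need 1650 more.
Option 20 at 15.0: take all 550 m ; 1100 still needed.
Take 1050 from Option R at 16.0 ; need 50 more.
Option X (26.0): take the remaining 50 ; done.
Cost = 250×2.0 + 900×3.0 + 600×14.0 + 550×15.0 + 1050×16.0 + 50×26.0 = 37950.

37950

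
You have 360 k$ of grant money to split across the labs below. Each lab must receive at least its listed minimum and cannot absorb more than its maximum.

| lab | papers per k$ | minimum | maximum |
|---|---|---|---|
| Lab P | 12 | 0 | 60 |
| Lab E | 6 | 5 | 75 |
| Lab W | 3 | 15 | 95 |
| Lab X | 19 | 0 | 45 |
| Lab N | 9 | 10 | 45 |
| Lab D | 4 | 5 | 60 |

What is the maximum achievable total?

Meeting every minimum uses 0+5+15+0+10+5 = 35 k$, leaving 325.
Rank by papers per k$: Lab X 19 > Lab P 12 > Lab N 9 > Lab E 6 > Lab D 4 > Lab W 3.
Give Lab X 45 more to hit its cap of 45 — 280 left.
Lab P takes 60 more to reach its cap of 60 — 220 left.
Lab N: +35 to 45 (cap) — 185 left.
Lab E takes 70 more to reach its cap of 75 — 115 left.
Lab D: +55 to 60 (cap) — 60 left.
Only 60 left; Lab W takes them to reach 75.
Total = 12×60 + 6×75 + 3×75 + 19×45 + 9×45 + 4×60 = 2895.

2895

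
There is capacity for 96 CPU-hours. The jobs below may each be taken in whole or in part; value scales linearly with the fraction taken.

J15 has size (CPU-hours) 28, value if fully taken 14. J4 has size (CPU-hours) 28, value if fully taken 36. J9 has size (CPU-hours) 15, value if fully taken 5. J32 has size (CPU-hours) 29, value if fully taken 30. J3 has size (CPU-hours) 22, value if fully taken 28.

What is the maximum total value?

Best value per unit of size first: J4 36/28≈1.29, J3 28/22≈1.27, J32 30/29≈1.03, J15 14/28≈0.5, J9 5/15≈0.333.
Take all of J4 (28 CPU-hours, value 36) — 68 CPU-hours left.
All 22 CPU-hours of J3 fit (value 28) — 46 remain.
All 29 CPU-hours of J32 fit (value 30) — 17 remain.
17 CPU-hours left: a 17/28 share of J15 gives 14×17/28 = 8.5.
Total value = 102.5.

102.5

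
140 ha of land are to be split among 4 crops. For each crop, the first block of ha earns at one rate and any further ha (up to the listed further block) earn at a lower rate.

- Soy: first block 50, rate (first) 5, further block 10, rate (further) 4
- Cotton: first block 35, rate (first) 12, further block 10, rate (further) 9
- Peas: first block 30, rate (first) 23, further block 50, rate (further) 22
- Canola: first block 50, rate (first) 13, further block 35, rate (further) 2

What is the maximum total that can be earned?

Treat each block as its own option and order by rate: Peas/first 23 > Peas/second 22 > Canola/first 13 > Cotton/first 12 > Cotton/second 9 > Soy/first 5 > Soy/second 4 > Canola/second 2.
Fill Peas first block (30 at 23) ; 110 left.
Fill Peas second block (50 at 22) ; 60 left.
Fill Canola first block (50 at 13) ; 10 left.
Cotton first at 12: only 10 left, fill 10.
Total = 23×30 + 22×50 + 13×50 + 12×10 = 2560.

2560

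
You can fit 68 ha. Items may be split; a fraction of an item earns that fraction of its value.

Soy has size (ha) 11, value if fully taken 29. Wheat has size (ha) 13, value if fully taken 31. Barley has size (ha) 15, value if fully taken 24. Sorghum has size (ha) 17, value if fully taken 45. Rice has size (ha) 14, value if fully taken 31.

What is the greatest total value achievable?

156.8

Sort by value density: Sorghum 45/17≈2.65, Soy 29/11≈2.64, Wheat 31/13≈2.38, Rice 31/14≈2.21, Barley 24/15≈1.6.
Take all of Sorghum (17 ha, value 45) ; 51 ha left.
Take all of Soy (11 ha, value 29) ; 40 ha left.
Wheat: take in full, 13 ha for value 31 ; 27 left.
Take all of Rice (14 ha, value 31) ; 13 ha left.
13 ha left: a 13/15 share of Barley gives 24×13/15 = 20.8.
Total value = 156.8.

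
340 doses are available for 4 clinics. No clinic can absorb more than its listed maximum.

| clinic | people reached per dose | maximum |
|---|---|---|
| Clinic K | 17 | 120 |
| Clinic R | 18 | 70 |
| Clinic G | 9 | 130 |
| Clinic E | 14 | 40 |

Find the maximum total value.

4850

Order the clinics by people reached per dose: Clinic R 18 > Clinic K 17 > Clinic E 14 > Clinic G 9.
Clinic R: +70 to 70 (cap) — 270 left.
Give Clinic K 120 to hit its cap of 120 — 150 left.
Clinic E: +40 to 40 (cap) — 110 left.
Clinic G: +110 (room for 130) → 110. Pool exhausted.
Total = 17×120 + 18×70 + 9×110 + 14×40 = 4850.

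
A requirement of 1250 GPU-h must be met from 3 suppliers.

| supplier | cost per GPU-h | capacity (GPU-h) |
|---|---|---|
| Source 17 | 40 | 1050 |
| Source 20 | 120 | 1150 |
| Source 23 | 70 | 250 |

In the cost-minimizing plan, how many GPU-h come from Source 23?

Fill from the cheapest supplier first.
Take 1050 from Source 17 at 40 → need 200 more.
Take 200 from Source 23 at 70 to finish.
Source 20: unused.

200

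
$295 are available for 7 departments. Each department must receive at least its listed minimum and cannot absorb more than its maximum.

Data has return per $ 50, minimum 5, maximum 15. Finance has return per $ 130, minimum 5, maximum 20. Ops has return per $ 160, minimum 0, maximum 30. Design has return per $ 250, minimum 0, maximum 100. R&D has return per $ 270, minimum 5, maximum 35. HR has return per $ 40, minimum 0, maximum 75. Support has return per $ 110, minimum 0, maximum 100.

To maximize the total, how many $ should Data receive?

10

Meeting every minimum uses 5+5+0+0+5+0+0 = 15 $, leaving 280.
Highest return per $ first: R&D 270 > Design 250 > Ops 160 > Finance 130 > Support 110 > Data 50 > HR 40.
R&D takes 30 more to reach its cap of 35 — 250 left.
Give Design 100 more to hit its cap of 100 — 150 left.
Give Ops 30 more to hit its cap of 30 — 120 left.
Give Finance 15 more to hit its cap of 20 — 105 left.
Support: +100 to 100 (cap) — 5 left.
Only 5 left; Data takes them to reach 10.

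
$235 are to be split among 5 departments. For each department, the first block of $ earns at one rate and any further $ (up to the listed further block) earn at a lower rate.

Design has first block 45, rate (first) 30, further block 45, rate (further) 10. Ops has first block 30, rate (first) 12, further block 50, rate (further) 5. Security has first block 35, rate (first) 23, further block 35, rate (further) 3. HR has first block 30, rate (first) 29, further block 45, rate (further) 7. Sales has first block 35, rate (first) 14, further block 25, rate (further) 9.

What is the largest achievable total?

Order all 10 blocks by rate: Design/tier1 30 > HR/tier1 29 > Security/tier1 23 > Sales/tier1 14 > Ops/tier1 12 > Design/tier2 10 > Sales/tier2 9 > HR/tier2 7 > Ops/tier2 5 > Security/tier2 3.
Fill Design tier1 block (45 at 30) → 190 left.
HR/tier1 (29): +30 → 160 left.
Security tier1 at 23: fill all 35 → 125 left.
Sales/tier1 (14): +35 → 90 left.
Ops/tier1 (12): +30 → 60 left.
Design tier2 at 10: fill all 45 → 15 left.
15 remain; put them into Sales tier2 at 9.
Total = 30×45 + 29×30 + 23×35 + 14×35 + 12×30 + 10×45 + 9×15 = 4460.

4460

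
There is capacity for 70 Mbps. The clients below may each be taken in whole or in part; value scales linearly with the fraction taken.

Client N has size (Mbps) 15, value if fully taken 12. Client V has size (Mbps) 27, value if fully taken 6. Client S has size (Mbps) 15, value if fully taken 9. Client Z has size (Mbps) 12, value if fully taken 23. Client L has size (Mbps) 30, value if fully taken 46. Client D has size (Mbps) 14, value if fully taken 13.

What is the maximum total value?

Rank by value-to-size ratio: Client Z 23/12≈1.92, Client L 46/30≈1.53, Client D 13/14≈0.929, Client N 12/15≈0.8, Client S 9/15≈0.6, Client V 6/27≈0.222.
All 12 Mbps of Client Z fit (value 23) ; 58 remain.
Take all of Client L (30 Mbps, value 46) ; 28 Mbps left.
Take all of Client D (14 Mbps, value 13) ; 14 Mbps left.
Only 14 Mbps remain; take 14/15 of Client N for value 12×14/15 = 11.2.
Total value = 93.2.

93.2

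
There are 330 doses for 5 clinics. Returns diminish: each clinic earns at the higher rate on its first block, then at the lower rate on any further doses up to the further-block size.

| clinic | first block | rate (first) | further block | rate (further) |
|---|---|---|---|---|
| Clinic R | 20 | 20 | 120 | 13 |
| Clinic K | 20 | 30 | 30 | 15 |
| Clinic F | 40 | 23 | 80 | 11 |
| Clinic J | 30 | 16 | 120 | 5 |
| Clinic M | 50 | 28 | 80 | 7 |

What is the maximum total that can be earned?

6030

Order all 10 blocks by rate: Clinic K/tier1 30 > Clinic M/tier1 28 > Clinic F/tier1 23 > Clinic R/tier1 20 > Clinic J/tier1 16 > Clinic K/tier2 15 > Clinic R/tier2 13 > Clinic F/tier2 11 > Clinic M/tier2 7 > Clinic J/tier2 5.
Fill Clinic K tier1 block (20 at 30) ; 310 left.
Clinic M/tier1 (28): +50 ; 260 left.
Clinic F tier1 at 23: fill all 40 ; 220 left.
Fill Clinic R tier1 block (20 at 20) ; 200 left.
Fill Clinic J tier1 block (30 at 16) ; 170 left.
Clinic K/tier2 (15): +30 ; 140 left.
Fill Clinic R tier2 block (120 at 13) ; 20 left.
20 remain; put them into Clinic F tier2 at 11.
Total = 30×20 + 28×50 + 23×40 + 20×20 + 16×30 + 15×30 + 13×120 + 11×20 = 6030.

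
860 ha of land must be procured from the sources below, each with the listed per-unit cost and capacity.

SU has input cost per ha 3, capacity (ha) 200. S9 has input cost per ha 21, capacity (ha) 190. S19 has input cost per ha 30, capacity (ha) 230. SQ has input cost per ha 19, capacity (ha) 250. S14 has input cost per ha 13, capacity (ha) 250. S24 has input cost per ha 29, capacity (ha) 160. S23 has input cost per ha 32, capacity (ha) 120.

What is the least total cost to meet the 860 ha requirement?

Fill from the cheapest source first.
SU at 3: take all 200 ha ; 660 still needed.
S14 at 13: take all 250 ha ; 410 still needed.
Take 250 from SQ at 19 ; need 160 more.
S9 (21): take the remaining 160 ; done.
S24, S19, S23: unused.
Cost = 200×3 + 250×13 + 250×19 + 160×21 = 11960.

11960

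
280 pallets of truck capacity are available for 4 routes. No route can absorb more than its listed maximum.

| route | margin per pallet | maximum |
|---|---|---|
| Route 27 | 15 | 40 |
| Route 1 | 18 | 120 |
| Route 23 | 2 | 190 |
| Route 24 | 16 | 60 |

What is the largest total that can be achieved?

3840

Rank by margin per pallet: Route 1 18 > Route 24 16 > Route 27 15 > Route 23 2.
Route 1 takes 120 to reach its cap of 120 → 160 left.
Give Route 24 60 to hit its cap of 60 → 100 left.
Give Route 27 40 to hit its cap of 40 → 60 left.
Route 23 has room for 190 but only 60 remain, so it gets 60.
Total = 15×40 + 18×120 + 2×60 + 16×60 = 3840.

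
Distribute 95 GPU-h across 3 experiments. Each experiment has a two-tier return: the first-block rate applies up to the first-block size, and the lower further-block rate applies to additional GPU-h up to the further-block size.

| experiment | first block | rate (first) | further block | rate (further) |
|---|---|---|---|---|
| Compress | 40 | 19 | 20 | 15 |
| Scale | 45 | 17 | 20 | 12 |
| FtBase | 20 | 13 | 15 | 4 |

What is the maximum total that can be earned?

1675

Treat each block as its own option and order by rate: Compress/first 19 > Scale/first 17 > Compress/second 15 > FtBase/first 13 > Scale/second 12 > FtBase/second 4.
Fill Compress first block (40 at 19) ; 55 left.
Scale first at 17: fill all 45 ; 10 left.
10 remain; put them into Compress second at 15.
Total = 19×40 + 17×45 + 15×10 = 1675.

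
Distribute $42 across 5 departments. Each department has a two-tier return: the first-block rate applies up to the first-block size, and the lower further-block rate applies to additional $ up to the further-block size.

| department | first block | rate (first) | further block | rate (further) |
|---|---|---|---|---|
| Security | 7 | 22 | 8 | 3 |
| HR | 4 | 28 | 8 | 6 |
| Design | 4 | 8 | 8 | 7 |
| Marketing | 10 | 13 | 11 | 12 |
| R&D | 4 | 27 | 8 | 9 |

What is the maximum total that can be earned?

690

Treat each block as its own option and order by rate: HR/T1 28 > R&D/T1 27 > Security/T1 22 > Marketing/T1 13 > Marketing/T2 12 > R&D/T2 9 > Design/T1 8 > Design/T2 7 > HR/T2 6 > Security/T2 3.
HR T1 at 28: fill all 4 ; 38 left.
R&D/T1 (27): +4 ; 34 left.
Security T1 at 22: fill all 7 ; 27 left.
Marketing/T1 (13): +10 ; 17 left.
Marketing T2 at 12: fill all 11 ; 6 left.
R&D/T2: +6 of 8 at 9; pool empty.
Total = 28×4 + 27×4 + 22×7 + 13×10 + 12×11 + 9×6 = 690.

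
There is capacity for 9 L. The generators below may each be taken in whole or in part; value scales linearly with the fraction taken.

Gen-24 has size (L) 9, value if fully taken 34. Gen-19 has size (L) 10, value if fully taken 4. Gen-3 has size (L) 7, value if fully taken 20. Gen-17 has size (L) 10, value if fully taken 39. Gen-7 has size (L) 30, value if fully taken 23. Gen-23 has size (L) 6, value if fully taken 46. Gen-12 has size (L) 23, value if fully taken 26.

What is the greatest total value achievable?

57.7

Best value per unit of size first: Gen-23 46/6≈7.67, Gen-17 39/10≈3.9, Gen-24 34/9≈3.78, Gen-3 20/7≈2.86, Gen-12 26/23≈1.13, Gen-7 23/30≈0.767, Gen-19 4/10≈0.4.
All 6 L of Gen-23 fit (value 46) ; 3 remain.
Only 3 L remain; take 3/10 of Gen-17 for value 39×3/10 = 11.7.
Total value = 57.7.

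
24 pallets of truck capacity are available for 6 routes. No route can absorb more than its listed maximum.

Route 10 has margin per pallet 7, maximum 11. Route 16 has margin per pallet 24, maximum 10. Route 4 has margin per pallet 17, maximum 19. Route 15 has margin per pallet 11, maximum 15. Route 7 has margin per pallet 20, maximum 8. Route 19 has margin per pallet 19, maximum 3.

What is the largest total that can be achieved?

508

Order the routes by margin per pallet: Route 16 24 > Route 7 20 > Route 19 19 > Route 4 17 > Route 15 11 > Route 10 7.
Route 16: +10 to 10 (cap) ; 14 left.
Route 7 takes 8 to reach its cap of 8 ; 6 left.
Give Route 19 3 to hit its cap of 3 ; 3 left.
Route 4: +3 (room for 19) → 3. Pool exhausted.
Total = 24×10 + 17×3 + 20×8 + 19×3 = 508.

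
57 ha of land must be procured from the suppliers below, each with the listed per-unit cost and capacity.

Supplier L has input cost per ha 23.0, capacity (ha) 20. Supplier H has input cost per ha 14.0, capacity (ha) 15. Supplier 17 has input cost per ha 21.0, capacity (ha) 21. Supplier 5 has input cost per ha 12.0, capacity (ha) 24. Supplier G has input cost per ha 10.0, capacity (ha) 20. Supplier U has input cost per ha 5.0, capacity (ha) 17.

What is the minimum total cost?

525

Cheapest first:
Supplier U (5.0): use full 17 → 40 ha to go.
Supplier G (10.0): use full 20 → 20 ha to go.
Supplier 5 (12.0): take the remaining 20 → done.
Supplier H, Supplier 17, Supplier L: unused.
Cost = 17×5.0 + 20×10.0 + 20×12.0 = 525.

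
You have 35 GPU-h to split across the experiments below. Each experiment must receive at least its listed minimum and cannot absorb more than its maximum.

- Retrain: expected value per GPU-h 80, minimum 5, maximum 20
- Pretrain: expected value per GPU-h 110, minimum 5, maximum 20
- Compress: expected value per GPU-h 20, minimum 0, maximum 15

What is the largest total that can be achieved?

3400

Meeting every minimum uses 5+5+0 = 10 GPU-h, leaving 25.
Highest expected value per GPU-h first: Pretrain 110 > Retrain 80 > Compress 20.
Give Pretrain 15 more to hit its cap of 20 → 10 left.
Retrain has room for 15 more but only 10 remain, so it gets 15.
Total = 80×15 + 110×20 = 3400.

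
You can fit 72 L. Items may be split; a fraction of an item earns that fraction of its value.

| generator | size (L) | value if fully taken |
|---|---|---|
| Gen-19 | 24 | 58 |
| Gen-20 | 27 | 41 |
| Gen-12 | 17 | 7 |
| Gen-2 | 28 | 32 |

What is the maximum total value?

Best value per unit of size first: Gen-19 58/24≈2.42, Gen-20 41/27≈1.52, Gen-2 32/28≈1.14, Gen-12 7/17≈0.412.
All 24 L of Gen-19 fit (value 58) ; 48 remain.
All 27 L of Gen-20 fit (value 41) ; 21 remain.
21 L left: a 21/28 share of Gen-2 gives 32×21/28 = 24.
Total value = 123.

123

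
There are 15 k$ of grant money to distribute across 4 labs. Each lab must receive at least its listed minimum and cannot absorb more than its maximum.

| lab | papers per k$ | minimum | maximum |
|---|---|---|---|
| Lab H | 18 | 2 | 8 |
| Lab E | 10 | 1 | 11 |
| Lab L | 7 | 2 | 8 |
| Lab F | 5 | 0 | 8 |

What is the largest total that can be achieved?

Meeting every minimum uses 2+1+2+0 = 5 k$, leaving 10.
Highest papers per k$ first: Lab H 18 > Lab E 10 > Lab L 7 > Lab F 5.
Lab H: +6 to 8 (cap) → 4 left.
Only 4 left; Lab E takes them to reach 5.
Total = 18×8 + 10×5 + 7×2 = 208.

208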